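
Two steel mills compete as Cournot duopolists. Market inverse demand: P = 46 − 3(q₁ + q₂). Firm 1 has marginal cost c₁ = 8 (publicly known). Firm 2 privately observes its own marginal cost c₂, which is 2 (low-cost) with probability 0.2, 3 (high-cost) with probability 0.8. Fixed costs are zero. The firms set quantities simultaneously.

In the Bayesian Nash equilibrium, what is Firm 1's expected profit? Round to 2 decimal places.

Type-c best response for Firm 2: q₂(c) = (46 − c)/6 − q₁/2.
Firm 1 maximizes expected profit; its first-order condition is 46 − 6q₁ − 3E[q₂] − 8 = 0.
Substituting E[q₂] and solving: E[c₂] = 2.8, so q₁ = (46 − 2·8 + 2.8)/9 = 3.64444.
E[P] = 46 − 3·(q₁ + E[q₂]) = 18.9333; Firm 1's expected profit = (E[P] − 8)·q₁ = (18.9333 − 8)·3.64444 = 39.8459.

39.85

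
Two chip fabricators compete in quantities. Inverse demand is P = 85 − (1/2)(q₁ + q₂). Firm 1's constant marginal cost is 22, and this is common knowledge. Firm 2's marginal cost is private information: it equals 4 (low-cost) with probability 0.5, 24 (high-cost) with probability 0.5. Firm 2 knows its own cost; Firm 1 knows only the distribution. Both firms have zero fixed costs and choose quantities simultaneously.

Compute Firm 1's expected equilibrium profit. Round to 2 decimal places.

672.22

Each type of Firm 2 best-responds to q₁; Firm 1 best-responds to the expected q₂ over Firm 2's types.
Firm 2 with cost c maximizes (85 − (1/2)(q₁+q₂) − c)·q₂, giving q₂(c) = (85 − c − (1/2)q₁).
E[c₂] = 0.5·4 + 0.5·24 = 14
Firm 1's FOC against E[q₂] yields q₁ = (85 − 2·22 + E[c₂])/(3/2) = (85 − 44 + 14)/(3/2) = 36.6667.
E[P] = 85 − (1/2)·(q₁ + E[q₂]) = 40.3333; Firm 1's expected profit = (E[P] − 22)·q₁ = (40.3333 − 22)·36.6667 = 672.222.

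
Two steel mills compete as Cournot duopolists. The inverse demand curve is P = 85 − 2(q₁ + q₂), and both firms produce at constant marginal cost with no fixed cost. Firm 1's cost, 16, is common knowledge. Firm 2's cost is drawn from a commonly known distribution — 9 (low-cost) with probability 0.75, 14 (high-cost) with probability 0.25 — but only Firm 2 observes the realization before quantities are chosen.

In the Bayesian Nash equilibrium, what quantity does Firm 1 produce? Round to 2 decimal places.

10.54

Each type of Firm 2 best-responds to q₁; Firm 1 best-responds to the expected q₂ over Firm 2's types.
Firm 2 with cost c maximizes (85 − 2(q₁+q₂) − c)·q₂, giving q₂(c) = (85 − c − 2q₁)/4.
E[c₂] = 0.75·9 + 0.25·14 = 10.25
Firm 1's FOC against E[q₂] yields q₁ = (85 − 2·16 + E[c₂])/6 = (85 − 32 + 10.25)/6 = 10.5417.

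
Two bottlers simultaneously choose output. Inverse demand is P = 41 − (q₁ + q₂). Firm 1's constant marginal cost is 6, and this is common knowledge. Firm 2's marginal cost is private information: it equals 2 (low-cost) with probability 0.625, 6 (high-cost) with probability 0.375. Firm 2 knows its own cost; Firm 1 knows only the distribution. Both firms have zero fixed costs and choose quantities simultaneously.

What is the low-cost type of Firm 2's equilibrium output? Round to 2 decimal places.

14.08

Each type of Firm 2 best-responds to q₁; Firm 1 best-responds to the expected q₂ over Firm 2's types.
Firm 2 with cost c maximizes (41 − (q₁+q₂) − c)·q₂, giving q₂(c) = (41 − c − q₁)/2.
E[c₂] = 0.625·2 + 0.375·6 = 3.5
Firm 1's FOC against E[q₂] yields q₁ = (41 − 2·6 + E[c₂])/3 = (41 − 12 + 3.5)/3 = 10.8333.
q₂(low-cost) = (41 − 2 − 10.8333)/2 = 14.0833.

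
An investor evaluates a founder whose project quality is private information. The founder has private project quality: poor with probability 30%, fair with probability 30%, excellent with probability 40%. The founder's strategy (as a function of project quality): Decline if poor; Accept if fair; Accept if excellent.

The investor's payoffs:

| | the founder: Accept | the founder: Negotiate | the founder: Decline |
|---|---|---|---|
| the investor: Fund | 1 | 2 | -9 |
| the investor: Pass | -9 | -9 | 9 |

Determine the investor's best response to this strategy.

E[Fund] = 0.3·(-9) + 0.3·(1) + 0.4·(1) = -2
E[Pass] = 0.3·(9) + 0.3·(-9) + 0.4·(-9) = -3.6
Best response: Fund (-2 is the largest).

Fund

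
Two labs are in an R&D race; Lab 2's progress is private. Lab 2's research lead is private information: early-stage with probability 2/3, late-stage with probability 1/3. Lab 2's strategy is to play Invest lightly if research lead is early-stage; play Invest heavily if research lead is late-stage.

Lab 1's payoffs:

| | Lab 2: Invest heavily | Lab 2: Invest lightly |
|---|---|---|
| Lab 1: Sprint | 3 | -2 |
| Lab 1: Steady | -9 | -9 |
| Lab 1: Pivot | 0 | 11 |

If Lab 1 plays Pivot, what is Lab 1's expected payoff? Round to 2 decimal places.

7.33

E[Pivot] = 2/3·11 + 1/3·0 = 22/3 + 0 = 22/3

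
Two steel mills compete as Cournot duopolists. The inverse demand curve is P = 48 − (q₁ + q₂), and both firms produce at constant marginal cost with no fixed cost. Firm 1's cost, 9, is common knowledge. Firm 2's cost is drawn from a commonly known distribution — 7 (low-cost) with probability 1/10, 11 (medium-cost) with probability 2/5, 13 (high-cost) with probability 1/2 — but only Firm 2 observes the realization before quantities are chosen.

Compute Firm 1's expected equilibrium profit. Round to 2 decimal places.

192.28

Each type of Firm 2 best-responds to q₁; Firm 1 best-responds to the expected q₂ over Firm 2's types.
Firm 2 with cost c maximizes (48 − (q₁+q₂) − c)·q₂, giving q₂(c) = (48 − c − q₁)/2.
E[c₂] = 1/10·7 + 2/5·11 + 1/2·13 = 11.6
Firm 1's FOC against E[q₂] yields q₁ = (48 − 2·9 + E[c₂])/3 = (48 − 18 + 11.6)/3 = 13.8667.
E[P] = 48 − (q₁ + E[q₂]) = 22.8667; Firm 1's expected profit = (E[P] − 9)·q₁ = (22.8667 − 9)·13.8667 = 192.284.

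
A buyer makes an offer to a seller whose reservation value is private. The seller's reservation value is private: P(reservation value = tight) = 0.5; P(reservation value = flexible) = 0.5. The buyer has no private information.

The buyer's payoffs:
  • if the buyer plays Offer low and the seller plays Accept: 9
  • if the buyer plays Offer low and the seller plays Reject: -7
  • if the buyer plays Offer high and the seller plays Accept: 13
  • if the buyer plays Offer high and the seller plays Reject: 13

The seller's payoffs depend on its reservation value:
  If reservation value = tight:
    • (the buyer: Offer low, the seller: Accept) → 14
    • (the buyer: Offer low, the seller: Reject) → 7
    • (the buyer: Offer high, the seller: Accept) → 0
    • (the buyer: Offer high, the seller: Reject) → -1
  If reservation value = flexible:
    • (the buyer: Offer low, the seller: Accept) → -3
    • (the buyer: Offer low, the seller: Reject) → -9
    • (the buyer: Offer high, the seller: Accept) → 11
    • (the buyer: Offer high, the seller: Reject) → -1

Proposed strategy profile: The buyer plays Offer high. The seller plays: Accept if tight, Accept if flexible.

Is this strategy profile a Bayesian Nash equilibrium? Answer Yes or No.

Yes

The buyer plays Offer high: E[Offer high] = 0.5·(13) + 0.5·(13) = 13; E[Offer low] = 9. Best-responding. ✓
The seller (reservation value tight), facing Offer high: Accept gives 0, Reject gives -1. Proposed Accept is best. ✓
The seller (reservation value flexible), facing Offer high: Accept gives 11, Reject gives -1. Proposed Accept is best. ✓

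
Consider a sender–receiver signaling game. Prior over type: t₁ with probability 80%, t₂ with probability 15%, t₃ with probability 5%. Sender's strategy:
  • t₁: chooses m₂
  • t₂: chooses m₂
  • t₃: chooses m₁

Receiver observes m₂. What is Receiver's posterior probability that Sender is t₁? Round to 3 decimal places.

P(m₂) = 0.8·1 + 0.15·1 + 0.05·0 = 0.95
P(t₁ | m₂) = (0.8·1) / 0.95 = 0.8 / 0.95 = 0.842105

0.842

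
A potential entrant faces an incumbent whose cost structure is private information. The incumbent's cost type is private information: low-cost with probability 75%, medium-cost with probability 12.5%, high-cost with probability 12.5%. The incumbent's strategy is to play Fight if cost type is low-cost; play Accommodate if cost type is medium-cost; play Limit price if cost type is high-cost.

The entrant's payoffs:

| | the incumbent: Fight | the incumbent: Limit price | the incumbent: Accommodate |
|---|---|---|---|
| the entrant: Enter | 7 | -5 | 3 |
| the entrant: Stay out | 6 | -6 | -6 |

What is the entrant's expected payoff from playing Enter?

E[Enter] = 0.75·7 + 0.125·3 + 0.125·(-5) = 5.25 + 0.375 + (-0.625) = 5

5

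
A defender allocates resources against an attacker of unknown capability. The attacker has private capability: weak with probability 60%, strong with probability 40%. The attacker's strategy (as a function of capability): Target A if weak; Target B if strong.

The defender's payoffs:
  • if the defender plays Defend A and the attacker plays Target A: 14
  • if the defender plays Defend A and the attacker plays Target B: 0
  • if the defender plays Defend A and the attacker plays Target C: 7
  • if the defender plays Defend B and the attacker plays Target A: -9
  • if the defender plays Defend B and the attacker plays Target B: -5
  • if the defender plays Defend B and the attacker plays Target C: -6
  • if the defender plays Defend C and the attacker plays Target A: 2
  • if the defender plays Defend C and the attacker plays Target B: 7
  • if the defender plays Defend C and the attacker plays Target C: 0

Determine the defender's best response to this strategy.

Defend A

E[Defend A] = 0.6·(14) + 0.4·(0) = 8.4
E[Defend B] = 0.6·(-9) + 0.4·(-5) = -7.4
E[Defend C] = 0.6·(2) + 0.4·(7) = 4
Best response: Defend A (8.4 is the largest).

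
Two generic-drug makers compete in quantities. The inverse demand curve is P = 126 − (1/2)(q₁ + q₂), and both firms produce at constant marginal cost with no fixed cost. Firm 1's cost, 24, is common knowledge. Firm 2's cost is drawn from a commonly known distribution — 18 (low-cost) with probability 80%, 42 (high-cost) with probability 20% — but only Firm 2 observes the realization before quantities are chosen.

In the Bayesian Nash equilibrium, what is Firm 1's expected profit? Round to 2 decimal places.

Type-c best response for Firm 2: q₂(c) = (126 − c) − q₁/2.
Firm 1 maximizes expected profit; its first-order condition is 126 − q₁ − (1/2)E[q₂] − 24 = 0.
Substituting E[q₂] and solving: E[c₂] = 22.8, so q₁ = (126 − 2·24 + 22.8)/(3/2) = 67.2.
E[P] = 126 − (1/2)·(q₁ + E[q₂]) = 57.6; Firm 1's expected profit = (E[P] − 24)·q₁ = (57.6 − 24)·67.2 = 2257.92.

2257.92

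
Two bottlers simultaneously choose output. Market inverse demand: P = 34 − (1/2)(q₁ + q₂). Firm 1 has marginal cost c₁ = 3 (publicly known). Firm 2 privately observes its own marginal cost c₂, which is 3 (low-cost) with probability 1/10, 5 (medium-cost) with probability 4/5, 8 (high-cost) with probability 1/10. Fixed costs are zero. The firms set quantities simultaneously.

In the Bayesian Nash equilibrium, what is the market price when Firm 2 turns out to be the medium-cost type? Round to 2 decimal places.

Firm 2 with cost c maximizes (34 − (1/2)(q₁+q₂) − c)·q₂, giving q₂(c) = (34 − c − (1/2)q₁).
E[c₂] = 1/10·3 + 4/5·5 + 1/10·8 = 5.1
Firm 1's FOC against E[q₂] yields q₁ = (34 − 2·3 + E[c₂])/(3/2) = (34 − 6 + 5.1)/(3/2) = 22.0667.
q₂(medium-cost) = 17.9667, so P = 34 − (1/2)·(22.0667 + 17.9667) = 13.9833.

13.98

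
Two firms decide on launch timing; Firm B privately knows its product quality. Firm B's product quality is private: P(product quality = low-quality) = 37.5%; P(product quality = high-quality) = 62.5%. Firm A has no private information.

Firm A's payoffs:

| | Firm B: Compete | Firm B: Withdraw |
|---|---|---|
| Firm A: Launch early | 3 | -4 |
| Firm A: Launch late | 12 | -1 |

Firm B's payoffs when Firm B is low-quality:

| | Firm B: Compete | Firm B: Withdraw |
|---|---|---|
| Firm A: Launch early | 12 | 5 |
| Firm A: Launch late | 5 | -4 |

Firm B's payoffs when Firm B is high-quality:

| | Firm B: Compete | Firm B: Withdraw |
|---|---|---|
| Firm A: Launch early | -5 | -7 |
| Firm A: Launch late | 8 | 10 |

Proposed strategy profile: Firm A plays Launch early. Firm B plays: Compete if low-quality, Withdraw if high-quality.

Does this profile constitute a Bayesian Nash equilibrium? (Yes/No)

Firm A plays Launch early: E[Launch early] = 0.375·(3) + 0.625·(-4) = -1.375; E[Launch late] = 3.875. Not best-responding. ✗
Firm B (product quality low-quality), facing Launch early: Compete gives 12, Withdraw gives 5. Proposed Compete is best. ✓
Firm B (product quality high-quality), facing Launch early: Compete gives -5, Withdraw gives -7. Proposed Withdraw is not best — profitable deviation exists. ✗

No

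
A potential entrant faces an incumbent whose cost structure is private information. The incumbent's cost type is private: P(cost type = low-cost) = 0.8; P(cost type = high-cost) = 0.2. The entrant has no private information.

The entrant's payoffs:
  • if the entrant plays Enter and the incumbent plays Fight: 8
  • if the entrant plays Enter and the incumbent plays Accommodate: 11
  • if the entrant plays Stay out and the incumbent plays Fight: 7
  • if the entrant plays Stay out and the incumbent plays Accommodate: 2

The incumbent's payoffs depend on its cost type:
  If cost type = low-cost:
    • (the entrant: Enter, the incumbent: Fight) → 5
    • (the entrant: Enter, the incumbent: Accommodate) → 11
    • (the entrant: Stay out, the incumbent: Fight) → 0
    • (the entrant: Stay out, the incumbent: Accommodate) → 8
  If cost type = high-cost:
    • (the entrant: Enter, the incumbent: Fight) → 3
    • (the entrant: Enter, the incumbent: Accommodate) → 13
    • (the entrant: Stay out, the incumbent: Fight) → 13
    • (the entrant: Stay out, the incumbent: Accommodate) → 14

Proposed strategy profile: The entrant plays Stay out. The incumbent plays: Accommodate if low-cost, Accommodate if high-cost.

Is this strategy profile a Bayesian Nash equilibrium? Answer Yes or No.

A profile is a BNE iff every type of every player is best-responding given beliefs about the other side.
The entrant plays Stay out: E[Stay out] = 0.8·(2) + 0.2·(2) = 2; E[Enter] = 11. Not best-responding. ✗
The incumbent (cost type low-cost), facing Stay out: Fight gives 0, Accommodate gives 8. Proposed Accommodate is best. ✓
The incumbent (cost type high-cost), facing Stay out: Fight gives 13, Accommodate gives 14. Proposed Accommodate is best. ✓

No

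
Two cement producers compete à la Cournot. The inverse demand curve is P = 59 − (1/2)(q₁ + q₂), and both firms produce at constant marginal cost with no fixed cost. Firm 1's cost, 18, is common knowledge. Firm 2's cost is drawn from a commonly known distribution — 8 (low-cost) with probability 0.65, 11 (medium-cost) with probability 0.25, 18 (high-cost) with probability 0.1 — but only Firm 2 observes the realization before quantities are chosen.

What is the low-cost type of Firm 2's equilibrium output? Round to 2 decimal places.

Type-c best response for Firm 2: q₂(c) = (59 − c) − q₁/2.
Firm 1 maximizes expected profit; its first-order condition is 59 − q₁ − (1/2)E[q₂] − 18 = 0.
Substituting E[q₂] and solving: E[c₂] = 9.75, so q₁ = (59 − 2·18 + 9.75)/(3/2) = 21.8333.
q₂(low-cost) = (59 − 8 − (1/2)·21.8333) = 40.0833.

40.08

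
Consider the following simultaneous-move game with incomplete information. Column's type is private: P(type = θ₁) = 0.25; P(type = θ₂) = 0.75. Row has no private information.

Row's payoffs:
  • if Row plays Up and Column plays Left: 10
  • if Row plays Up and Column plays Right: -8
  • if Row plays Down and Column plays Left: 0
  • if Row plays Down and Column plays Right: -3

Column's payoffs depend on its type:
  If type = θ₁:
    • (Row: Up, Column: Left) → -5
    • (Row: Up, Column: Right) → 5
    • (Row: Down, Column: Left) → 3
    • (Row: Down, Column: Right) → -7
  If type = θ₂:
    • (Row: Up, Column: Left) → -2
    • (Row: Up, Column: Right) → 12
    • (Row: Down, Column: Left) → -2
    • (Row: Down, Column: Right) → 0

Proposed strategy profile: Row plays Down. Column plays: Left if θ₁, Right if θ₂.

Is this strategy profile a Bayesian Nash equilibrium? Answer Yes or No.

A profile is a BNE iff every type of every player is best-responding given beliefs about the other side.
Row plays Down: E[Down] = 0.25·(0) + 0.75·(-3) = -2.25; E[Up] = -3.5. Best-responding. ✓
Column (type θ₁), facing Down: Left gives 3, Right gives -7. Proposed Left is best. ✓
Column (type θ₂), facing Down: Left gives -2, Right gives 0. Proposed Right is best. ✓

Yes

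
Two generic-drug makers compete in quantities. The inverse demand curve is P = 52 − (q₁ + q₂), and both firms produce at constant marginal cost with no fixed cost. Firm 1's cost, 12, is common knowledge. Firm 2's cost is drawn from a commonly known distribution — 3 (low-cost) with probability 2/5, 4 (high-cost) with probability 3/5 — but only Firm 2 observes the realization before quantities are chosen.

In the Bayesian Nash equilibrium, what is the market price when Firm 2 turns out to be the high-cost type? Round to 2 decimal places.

22.73

Type-c best response for Firm 2: q₂(c) = (52 − c)/2 − q₁/2.
Firm 1 maximizes expected profit; its first-order condition is 52 − 2q₁ − E[q₂] − 12 = 0.
Substituting E[q₂] and solving: E[c₂] = 3.6, so q₁ = (52 − 2·12 + 3.6)/3 = 10.5333.
q₂(high-cost) = 18.7333, so P = 52 − (10.5333 + 18.7333) = 22.7333.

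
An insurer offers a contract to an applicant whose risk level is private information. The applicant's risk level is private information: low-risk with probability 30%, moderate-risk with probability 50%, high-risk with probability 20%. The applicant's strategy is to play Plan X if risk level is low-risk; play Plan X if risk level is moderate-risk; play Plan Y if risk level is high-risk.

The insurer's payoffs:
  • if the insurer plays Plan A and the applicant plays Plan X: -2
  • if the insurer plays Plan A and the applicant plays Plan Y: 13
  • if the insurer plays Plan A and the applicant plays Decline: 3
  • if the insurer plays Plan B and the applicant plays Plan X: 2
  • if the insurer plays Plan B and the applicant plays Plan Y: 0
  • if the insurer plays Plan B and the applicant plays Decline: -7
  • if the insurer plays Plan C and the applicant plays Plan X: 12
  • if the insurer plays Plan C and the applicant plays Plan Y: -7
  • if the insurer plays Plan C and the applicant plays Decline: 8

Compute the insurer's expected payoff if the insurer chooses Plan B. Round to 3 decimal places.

E[Plan B] = 0.3·2 + 0.5·2 + 0.2·0 = 0.6 + 1 + 0 = 1.6

1.600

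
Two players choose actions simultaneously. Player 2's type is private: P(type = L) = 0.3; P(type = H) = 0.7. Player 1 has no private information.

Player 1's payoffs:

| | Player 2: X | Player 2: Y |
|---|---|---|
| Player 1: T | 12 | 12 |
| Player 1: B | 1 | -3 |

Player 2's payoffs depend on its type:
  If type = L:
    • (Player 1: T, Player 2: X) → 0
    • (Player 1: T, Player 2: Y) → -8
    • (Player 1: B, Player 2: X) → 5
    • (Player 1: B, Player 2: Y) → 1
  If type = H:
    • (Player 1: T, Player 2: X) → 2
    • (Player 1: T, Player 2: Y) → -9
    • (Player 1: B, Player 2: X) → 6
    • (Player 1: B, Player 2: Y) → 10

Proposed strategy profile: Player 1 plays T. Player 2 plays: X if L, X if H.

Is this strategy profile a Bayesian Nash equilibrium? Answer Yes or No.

Player 1 plays T: E[T] = 0.3·(12) + 0.7·(12) = 12; E[B] = 1. Best-responding. ✓
Player 2 (type L), facing T: X gives 0, Y gives -8. Proposed X is best. ✓
Player 2 (type H), facing T: X gives 2, Y gives -9. Proposed X is best. ✓

Yes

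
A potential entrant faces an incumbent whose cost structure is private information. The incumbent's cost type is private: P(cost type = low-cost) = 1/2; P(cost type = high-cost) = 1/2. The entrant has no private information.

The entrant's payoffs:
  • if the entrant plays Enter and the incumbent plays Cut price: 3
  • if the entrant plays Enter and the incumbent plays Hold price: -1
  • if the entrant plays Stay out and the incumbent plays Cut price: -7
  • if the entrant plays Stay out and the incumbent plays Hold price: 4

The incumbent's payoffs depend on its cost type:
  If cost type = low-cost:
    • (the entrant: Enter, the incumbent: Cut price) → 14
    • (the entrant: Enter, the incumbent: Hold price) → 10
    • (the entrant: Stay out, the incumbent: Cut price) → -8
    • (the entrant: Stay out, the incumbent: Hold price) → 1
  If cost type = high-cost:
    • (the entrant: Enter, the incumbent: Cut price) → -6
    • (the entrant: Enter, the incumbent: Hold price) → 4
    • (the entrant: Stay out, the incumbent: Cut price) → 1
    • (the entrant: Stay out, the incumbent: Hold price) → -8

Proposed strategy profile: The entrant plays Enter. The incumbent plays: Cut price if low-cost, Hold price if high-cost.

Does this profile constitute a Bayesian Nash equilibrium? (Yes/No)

The entrant plays Enter: E[Enter] = 1/2·(3) + 1/2·(-1) = 1; E[Stay out] = -3/2. Best-responding. ✓
The incumbent (cost type low-cost), facing Enter: Cut price gives 14, Hold price gives 10. Proposed Cut price is best. ✓
The incumbent (cost type high-cost), facing Enter: Cut price gives -6, Hold price gives 4. Proposed Hold price is best. ✓

Yes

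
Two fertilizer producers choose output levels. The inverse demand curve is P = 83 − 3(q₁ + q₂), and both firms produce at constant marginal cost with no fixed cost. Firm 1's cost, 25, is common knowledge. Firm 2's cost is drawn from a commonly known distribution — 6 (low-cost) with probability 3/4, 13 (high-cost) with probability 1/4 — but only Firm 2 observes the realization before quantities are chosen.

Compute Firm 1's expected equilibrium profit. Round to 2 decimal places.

61.50

Each type of Firm 2 best-responds to q₁; Firm 1 best-responds to the expected q₂ over Firm 2's types.
Firm 2 with cost c maximizes (83 − 3(q₁+q₂) − c)·q₂, giving q₂(c) = (83 − c − 3q₁)/6.
E[c₂] = 3/4·6 + 1/4·13 = 7.75
Firm 1's FOC against E[q₂] yields q₁ = (83 − 2·25 + E[c₂])/9 = (83 − 50 + 7.75)/9 = 4.52778.
E[P] = 83 − 3·(q₁ + E[q₂]) = 38.5833; Firm 1's expected profit = (E[P] − 25)·q₁ = (38.5833 − 25)·4.52778 = 61.5023.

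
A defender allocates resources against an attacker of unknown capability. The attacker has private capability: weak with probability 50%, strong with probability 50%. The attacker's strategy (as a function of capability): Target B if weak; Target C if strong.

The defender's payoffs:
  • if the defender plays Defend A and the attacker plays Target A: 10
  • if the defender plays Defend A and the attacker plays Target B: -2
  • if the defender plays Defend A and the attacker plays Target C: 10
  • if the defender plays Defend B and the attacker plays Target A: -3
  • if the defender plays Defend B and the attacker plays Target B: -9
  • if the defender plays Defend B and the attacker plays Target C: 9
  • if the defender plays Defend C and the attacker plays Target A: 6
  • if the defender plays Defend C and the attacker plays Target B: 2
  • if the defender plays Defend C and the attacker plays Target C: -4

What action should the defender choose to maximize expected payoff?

Defend A

E[Defend A] = 0.5·(-2) + 0.5·(10) = 4
E[Defend B] = 0.5·(-9) + 0.5·(9) = 0
E[Defend C] = 0.5·(2) + 0.5·(-4) = -1
Best response: Defend A (4 is the largest).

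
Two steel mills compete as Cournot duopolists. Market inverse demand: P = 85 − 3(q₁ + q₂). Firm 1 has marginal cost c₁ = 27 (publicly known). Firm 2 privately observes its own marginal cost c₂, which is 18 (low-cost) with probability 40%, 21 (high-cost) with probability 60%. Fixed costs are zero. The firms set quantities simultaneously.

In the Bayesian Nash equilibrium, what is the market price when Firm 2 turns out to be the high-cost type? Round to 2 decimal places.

44.53

Type-c best response for Firm 2: q₂(c) = (85 − c)/6 − q₁/2.
Firm 1 maximizes expected profit; its first-order condition is 85 − 6q₁ − 3E[q₂] − 27 = 0.
Substituting E[q₂] and solving: E[c₂] = 19.8, so q₁ = (85 − 2·27 + 19.8)/9 = 5.64444.
q₂(high-cost) = 7.84444, so P = 85 − 3·(5.64444 + 7.84444) = 44.5333.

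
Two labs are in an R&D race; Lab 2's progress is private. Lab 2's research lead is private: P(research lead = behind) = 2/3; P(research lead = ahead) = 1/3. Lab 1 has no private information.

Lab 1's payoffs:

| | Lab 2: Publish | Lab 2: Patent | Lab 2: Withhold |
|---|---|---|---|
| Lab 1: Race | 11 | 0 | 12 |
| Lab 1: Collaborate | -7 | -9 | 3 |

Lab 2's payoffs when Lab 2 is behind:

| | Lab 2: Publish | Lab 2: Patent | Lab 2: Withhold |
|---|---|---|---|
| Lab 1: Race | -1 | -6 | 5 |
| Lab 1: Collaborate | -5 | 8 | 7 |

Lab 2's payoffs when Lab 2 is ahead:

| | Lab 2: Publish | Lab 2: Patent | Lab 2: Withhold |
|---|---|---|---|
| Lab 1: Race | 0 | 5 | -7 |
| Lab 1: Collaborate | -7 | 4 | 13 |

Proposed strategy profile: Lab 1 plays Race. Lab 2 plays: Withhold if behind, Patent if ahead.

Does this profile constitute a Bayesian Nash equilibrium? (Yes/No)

Yes

A profile is a BNE iff every type of every player is best-responding given beliefs about the other side.
Lab 1 plays Race: E[Race] = 2/3·(12) + 1/3·(0) = 8; E[Collaborate] = -1. Best-responding. ✓
Lab 2 (research lead behind), facing Race: Publish gives -1, Patent gives -6, Withhold gives 5. Proposed Withhold is best. ✓
Lab 2 (research lead ahead), facing Race: Publish gives 0, Patent gives 5, Withhold gives -7. Proposed Patent is best. ✓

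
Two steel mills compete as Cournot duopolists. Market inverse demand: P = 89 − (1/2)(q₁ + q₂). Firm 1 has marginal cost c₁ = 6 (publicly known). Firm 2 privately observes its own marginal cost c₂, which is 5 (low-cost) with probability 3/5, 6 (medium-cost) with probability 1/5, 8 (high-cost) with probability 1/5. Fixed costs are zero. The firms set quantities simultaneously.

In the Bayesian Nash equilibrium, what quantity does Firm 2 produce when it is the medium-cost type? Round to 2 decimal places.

55.40

Type-c best response for Firm 2: q₂(c) = (89 − c) − q₁/2.
Firm 1 maximizes expected profit; its first-order condition is 89 − q₁ − (1/2)E[q₂] − 6 = 0.
Substituting E[q₂] and solving: E[c₂] = 5.8, so q₁ = (89 − 2·6 + 5.8)/(3/2) = 55.2.
q₂(medium-cost) = (89 − 6 − (1/2)·55.2) = 55.4.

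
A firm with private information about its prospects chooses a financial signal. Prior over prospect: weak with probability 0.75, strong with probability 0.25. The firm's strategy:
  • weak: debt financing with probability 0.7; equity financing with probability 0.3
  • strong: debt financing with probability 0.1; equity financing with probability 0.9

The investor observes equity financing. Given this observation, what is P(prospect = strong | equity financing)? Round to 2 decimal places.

0.50

Apply Bayes' rule using the sender's strategy as the likelihood.
P(equity financing) = 0.75·0.3 + 0.25·0.9 = 0.45
P(strong | equity financing) = (0.25·0.9) / 0.45 = 0.225 / 0.45 = 0.5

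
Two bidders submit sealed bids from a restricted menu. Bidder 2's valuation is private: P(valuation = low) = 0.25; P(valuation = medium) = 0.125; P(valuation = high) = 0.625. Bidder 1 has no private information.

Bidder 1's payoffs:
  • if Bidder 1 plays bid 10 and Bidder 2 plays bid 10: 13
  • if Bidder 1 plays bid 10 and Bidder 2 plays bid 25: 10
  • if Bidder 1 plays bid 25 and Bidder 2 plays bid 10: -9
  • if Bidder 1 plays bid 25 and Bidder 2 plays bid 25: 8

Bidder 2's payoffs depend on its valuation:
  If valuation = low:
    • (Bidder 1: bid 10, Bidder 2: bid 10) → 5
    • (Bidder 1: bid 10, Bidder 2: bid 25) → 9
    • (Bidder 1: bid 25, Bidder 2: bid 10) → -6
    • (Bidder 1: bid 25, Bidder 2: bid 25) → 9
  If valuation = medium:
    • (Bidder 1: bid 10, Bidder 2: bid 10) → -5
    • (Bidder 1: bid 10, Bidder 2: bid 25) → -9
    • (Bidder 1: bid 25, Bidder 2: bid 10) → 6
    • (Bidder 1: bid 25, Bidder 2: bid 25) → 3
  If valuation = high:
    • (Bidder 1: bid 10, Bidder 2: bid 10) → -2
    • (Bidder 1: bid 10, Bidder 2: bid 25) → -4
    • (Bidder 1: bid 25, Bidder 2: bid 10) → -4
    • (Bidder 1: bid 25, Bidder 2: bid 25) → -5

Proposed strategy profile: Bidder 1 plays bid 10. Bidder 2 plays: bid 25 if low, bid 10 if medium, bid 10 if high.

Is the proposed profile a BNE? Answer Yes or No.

Yes

Bidder 1 plays bid 10: E[bid 10] = 0.25·(10) + 0.125·(13) + 0.625·(13) = 12.25; E[bid 25] = -4.75. Best-responding. ✓
Bidder 2 (valuation low), facing bid 10: bid 10 gives 5, bid 25 gives 9. Proposed bid 25 is best. ✓
Bidder 2 (valuation medium), facing bid 10: bid 10 gives -5, bid 25 gives -9. Proposed bid 10 is best. ✓
Bidder 2 (valuation high), facing bid 10: bid 10 gives -2, bid 25 gives -4. Proposed bid 10 is best. ✓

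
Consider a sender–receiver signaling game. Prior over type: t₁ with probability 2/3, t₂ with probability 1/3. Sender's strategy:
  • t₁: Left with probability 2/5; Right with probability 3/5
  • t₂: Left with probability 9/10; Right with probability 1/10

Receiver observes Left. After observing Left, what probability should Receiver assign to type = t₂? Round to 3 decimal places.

P(Left) = (2/3)·(2/5) + (1/3)·(9/10) = 17/30
P(t₂ | Left) = ((1/3)·(9/10)) / (17/30) = (3/10) / (17/30) = 9/17

0.529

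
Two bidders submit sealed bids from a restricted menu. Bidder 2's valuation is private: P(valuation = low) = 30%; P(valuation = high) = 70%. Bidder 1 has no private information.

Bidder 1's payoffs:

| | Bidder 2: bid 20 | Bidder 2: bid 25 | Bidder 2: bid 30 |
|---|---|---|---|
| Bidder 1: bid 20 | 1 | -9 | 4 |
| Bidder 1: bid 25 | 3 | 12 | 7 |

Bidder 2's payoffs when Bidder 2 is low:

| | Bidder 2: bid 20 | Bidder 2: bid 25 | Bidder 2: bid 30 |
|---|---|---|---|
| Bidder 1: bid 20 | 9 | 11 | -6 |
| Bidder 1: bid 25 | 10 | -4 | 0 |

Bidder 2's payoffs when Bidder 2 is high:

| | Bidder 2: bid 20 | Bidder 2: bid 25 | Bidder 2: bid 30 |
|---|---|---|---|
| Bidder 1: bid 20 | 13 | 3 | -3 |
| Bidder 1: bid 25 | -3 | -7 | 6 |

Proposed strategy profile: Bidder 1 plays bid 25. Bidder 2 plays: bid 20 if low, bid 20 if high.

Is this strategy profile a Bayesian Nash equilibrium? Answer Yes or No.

A profile is a BNE iff every type of every player is best-responding given beliefs about the other side.
Bidder 1 plays bid 25: E[bid 25] = 0.3·(3) + 0.7·(3) = 3; E[bid 20] = 1. Best-responding. ✓
Bidder 2 (valuation low), facing bid 25: bid 20 gives 10, bid 25 gives -4, bid 30 gives 0. Proposed bid 20 is best. ✓
Bidder 2 (valuation high), facing bid 25: bid 20 gives -3, bid 25 gives -7, bid 30 gives 6. Proposed bid 20 is not best — profitable deviation exists. ✗

No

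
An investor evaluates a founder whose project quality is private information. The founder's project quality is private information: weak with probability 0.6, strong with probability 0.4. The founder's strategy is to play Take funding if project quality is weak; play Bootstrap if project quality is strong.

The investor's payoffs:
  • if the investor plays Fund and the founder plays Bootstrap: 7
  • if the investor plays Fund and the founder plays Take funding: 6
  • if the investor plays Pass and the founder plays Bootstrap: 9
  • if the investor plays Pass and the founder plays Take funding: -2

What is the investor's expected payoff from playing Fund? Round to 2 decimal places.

Take the expectation over the founder's project quality, weighting each type's action by its prior probability.
E[Fund] = 0.6·6 + 0.4·7 = 3.6 + 2.8 = 6.4

6.40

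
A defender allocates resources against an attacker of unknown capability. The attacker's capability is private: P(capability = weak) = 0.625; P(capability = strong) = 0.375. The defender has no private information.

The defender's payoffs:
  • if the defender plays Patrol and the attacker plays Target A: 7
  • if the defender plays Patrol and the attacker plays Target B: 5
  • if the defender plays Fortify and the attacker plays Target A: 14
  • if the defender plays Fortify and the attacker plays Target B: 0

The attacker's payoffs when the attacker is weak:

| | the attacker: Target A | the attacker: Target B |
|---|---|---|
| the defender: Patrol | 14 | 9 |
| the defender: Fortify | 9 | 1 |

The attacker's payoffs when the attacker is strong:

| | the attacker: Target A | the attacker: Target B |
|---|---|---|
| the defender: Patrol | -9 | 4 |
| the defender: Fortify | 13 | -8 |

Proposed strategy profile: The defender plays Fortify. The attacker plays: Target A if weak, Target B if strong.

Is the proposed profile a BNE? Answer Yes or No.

The defender plays Fortify: E[Fortify] = 0.625·(14) + 0.375·(0) = 8.75; E[Patrol] = 6.25. Best-responding. ✓
The attacker (capability weak), facing Fortify: Target A gives 9, Target B gives 1. Proposed Target A is best. ✓
The attacker (capability strong), facing Fortify: Target A gives 13, Target B gives -8. Proposed Target B is not best — profitable deviation exists. ✗

No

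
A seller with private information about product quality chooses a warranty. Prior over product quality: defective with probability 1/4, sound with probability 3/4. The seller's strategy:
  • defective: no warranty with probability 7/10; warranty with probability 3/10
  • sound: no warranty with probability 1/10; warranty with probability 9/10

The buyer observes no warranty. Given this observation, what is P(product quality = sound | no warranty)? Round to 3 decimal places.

0.300

Apply Bayes' rule using the sender's strategy as the likelihood.
P(no warranty) = (1/4)·(7/10) + (3/4)·(1/10) = 1/4
P(sound | no warranty) = ((3/4)·(1/10)) / (1/4) = (3/40) / (1/4) = 3/10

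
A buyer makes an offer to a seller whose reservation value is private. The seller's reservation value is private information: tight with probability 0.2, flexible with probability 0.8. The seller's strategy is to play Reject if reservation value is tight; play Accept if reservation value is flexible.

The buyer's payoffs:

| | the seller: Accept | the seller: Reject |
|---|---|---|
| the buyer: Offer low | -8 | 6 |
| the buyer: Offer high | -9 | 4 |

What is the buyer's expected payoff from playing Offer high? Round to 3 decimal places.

-6.400

E[Offer high] = 0.2·4 + 0.8·(-9) = 0.8 + (-7.2) = -6.4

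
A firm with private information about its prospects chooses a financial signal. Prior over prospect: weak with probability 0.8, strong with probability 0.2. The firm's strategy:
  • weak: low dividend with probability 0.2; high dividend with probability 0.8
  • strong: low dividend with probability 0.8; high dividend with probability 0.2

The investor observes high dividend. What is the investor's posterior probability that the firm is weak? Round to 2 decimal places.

Apply Bayes' rule using the sender's strategy as the likelihood.
P(high dividend) = 0.8·0.8 + 0.2·0.2 = 0.68
P(weak | high dividend) = (0.8·0.8) / 0.68 = 0.64 / 0.68 = 0.941176

0.94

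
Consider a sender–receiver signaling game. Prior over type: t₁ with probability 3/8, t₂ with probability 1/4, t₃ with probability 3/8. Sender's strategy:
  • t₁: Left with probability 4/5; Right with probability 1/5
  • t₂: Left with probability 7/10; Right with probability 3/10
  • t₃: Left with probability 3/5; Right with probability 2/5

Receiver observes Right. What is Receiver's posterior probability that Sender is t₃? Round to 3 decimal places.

Apply Bayes' rule using the sender's strategy as the likelihood.
P(Right) = (3/8)·(1/5) + (1/4)·(3/10) + (3/8)·(2/5) = 3/10
P(t₃ | Right) = ((3/8)·(2/5)) / (3/10) = (3/20) / (3/10) = 1/2

0.500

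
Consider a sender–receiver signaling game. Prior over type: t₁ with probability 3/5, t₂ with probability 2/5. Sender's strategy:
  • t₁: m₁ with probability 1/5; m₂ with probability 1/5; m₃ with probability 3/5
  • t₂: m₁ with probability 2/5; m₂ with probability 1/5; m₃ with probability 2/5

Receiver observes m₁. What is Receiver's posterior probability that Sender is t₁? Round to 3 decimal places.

P(m₁) = (3/5)·(1/5) + (2/5)·(2/5) = 7/25
P(t₁ | m₁) = ((3/5)·(1/5)) / (7/25) = (3/25) / (7/25) = 3/7

0.429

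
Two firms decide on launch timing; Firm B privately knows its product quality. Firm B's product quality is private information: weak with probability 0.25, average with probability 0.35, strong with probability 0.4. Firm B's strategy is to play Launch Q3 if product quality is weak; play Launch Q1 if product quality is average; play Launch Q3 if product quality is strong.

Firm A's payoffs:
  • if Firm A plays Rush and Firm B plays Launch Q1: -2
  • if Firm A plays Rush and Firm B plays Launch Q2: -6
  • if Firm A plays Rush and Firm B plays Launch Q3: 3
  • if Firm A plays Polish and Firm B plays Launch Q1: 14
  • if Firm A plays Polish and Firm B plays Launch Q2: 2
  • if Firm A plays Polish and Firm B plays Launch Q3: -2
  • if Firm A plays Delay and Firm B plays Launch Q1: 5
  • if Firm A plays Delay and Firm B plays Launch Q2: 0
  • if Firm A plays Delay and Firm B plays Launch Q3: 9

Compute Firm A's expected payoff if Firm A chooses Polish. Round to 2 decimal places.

E[Polish] = 0.25·(-2) + 0.35·14 + 0.4·(-2) = (-0.5) + 4.9 + (-0.8) = 3.6

3.60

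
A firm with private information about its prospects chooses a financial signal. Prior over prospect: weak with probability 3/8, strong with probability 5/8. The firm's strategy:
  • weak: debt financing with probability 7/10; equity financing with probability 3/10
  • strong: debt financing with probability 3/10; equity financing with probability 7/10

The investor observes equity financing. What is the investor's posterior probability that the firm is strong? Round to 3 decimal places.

0.795

Apply Bayes' rule using the sender's strategy as the likelihood.
P(equity financing) = (3/8)·(3/10) + (5/8)·(7/10) = 11/20
P(strong | equity financing) = ((5/8)·(7/10)) / (11/20) = (7/16) / (11/20) = 35/44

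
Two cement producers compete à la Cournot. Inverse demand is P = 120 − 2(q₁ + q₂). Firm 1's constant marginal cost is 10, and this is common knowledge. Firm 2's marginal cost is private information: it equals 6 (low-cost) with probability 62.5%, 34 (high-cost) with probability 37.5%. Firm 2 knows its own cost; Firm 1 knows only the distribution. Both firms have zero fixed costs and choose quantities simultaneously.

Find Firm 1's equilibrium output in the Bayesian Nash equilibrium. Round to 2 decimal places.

Each type of Firm 2 best-responds to q₁; Firm 1 best-responds to the expected q₂ over Firm 2's types.
Firm 2 with cost c maximizes (120 − 2(q₁+q₂) − c)·q₂, giving q₂(c) = (120 − c − 2q₁)/4.
E[c₂] = 0.625·6 + 0.375·34 = 16.5
Firm 1's FOC against E[q₂] yields q₁ = (120 − 2·10 + E[c₂])/6 = (120 − 20 + 16.5)/6 = 19.4167.

19.42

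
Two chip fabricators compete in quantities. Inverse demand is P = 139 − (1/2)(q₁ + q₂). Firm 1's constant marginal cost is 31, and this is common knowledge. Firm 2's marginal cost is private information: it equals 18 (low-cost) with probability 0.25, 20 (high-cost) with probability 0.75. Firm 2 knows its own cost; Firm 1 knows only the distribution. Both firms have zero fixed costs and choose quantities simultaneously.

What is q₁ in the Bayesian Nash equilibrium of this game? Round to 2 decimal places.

64.33

Type-c best response for Firm 2: q₂(c) = (139 − c) − q₁/2.
Firm 1 maximizes expected profit; its first-order condition is 139 − q₁ − (1/2)E[q₂] − 31 = 0.
Substituting E[q₂] and solving: E[c₂] = 19.5, so q₁ = (139 − 2·31 + 19.5)/(3/2) = 64.3333.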